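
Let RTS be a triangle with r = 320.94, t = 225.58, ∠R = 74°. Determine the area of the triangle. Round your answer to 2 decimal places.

Law of sines: sin T = t·sin R/r ≈ 0.67564.
Since r ≥ t, only the acute value applies: ∠T ≈ 42.50°.
Then ∠S = 180° − ∠R − ∠T ≈ 63.50°.
Law of sines gives s = r·sin S/sin R ≈ 298.78.
Area = ½·r·t·sin S ≈ 32394.

area ≈ 32394.38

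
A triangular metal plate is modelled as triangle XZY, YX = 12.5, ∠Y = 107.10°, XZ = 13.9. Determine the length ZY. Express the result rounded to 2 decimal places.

Law of sines: sin Z = YX·sin Y/XZ ≈ 0.85953.
Since XZ ≥ YX, only the acute value applies: ∠Z ≈ 59.26°.
Then ∠X = 180° − ∠Y − ∠Z ≈ 13.64°.
Law of sines gives ZY = XZ·sin X/sin Y ≈ 3.4287.

3.43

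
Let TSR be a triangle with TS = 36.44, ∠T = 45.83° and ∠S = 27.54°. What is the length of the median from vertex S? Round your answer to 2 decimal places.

30.96

The third angle is ∠R = 180° − ∠T − ∠S = 106.63°.
Law of sines: SR = TS·sin T/sin R ≈ 27.279.
Law of sines: RT = TS·sin S/sin R ≈ 17.584.
Median from S: ½√(2·TS² + 2·SR² − RT²) ≈ 30.963.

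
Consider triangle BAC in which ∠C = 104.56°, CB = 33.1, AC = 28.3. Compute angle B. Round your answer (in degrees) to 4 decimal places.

∠B ≈ 34.2598°

By the law of cosines, BA² = AC² + CB² − 2·AC·CB·cos C = 2367.5, so BA ≈ 48.657.
Law of cosines again: cos B = (CB² + BA² − AC²)/(2·CB·BA) ≈ 0.82649, so ∠B ≈ 34.26°.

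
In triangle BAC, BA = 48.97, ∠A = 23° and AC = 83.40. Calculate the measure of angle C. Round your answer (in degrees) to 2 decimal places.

∠C ≈ 26.53°

By the law of cosines, CB² = BA² + AC² − 2·BA·AC·cos A = 1834.8, so CB ≈ 42.834.
Law of cosines again: cos C = (AC² + CB² − BA²)/(2·AC·CB) ≈ 0.89468, so ∠C ≈ 26.53°.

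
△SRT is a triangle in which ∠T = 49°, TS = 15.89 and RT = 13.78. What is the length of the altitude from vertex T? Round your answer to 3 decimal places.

By the law of cosines, SR² = RT² + TS² − 2·RT·TS·cos T = 155.07, so SR ≈ 12.453.
Area = ½·RT·TS·sin T ≈ 82.627.
The altitude from T has length 2·area/SR ≈ 13.27.

h_T ≈ 13.270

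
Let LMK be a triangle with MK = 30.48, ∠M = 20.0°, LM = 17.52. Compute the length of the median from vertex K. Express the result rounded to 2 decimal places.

By the law of cosines, KL² = LM² + MK² − 2·LM·MK·cos M = 232.37, so KL ≈ 15.244.
Median from K: ½√(2·MK² + 2·KL² − LM²) ≈ 22.449.

22.45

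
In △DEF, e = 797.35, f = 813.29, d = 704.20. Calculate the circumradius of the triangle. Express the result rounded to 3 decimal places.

By the law of cosines, cos D = (e² + f² − d²) / (2·e·f) ≈ 0.61784, so ∠D ≈ 51.84°.
Circumradius = d/(2 sin D) ≈ 447.79.

R ≈ 447.791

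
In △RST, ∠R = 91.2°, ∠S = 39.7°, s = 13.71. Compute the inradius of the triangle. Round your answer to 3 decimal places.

The third angle is ∠T = 180° − ∠R − ∠S = 49.10°.
Law of sines: r = s·sin R/sin S ≈ 21.458.
Law of sines: t = s·sin T/sin S ≈ 16.223.
Area = ½·s·r·sin T ≈ 111.18.
Semiperimeter p = (21.458+13.71+16.223)/2 = 25.696.
Inradius = area/p = 111.18/25.696 ≈ 4.327.

4.327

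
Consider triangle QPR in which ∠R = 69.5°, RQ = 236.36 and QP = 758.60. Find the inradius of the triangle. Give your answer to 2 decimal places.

Law of sines: sin P = RQ·sin R/QP ≈ 0.29184.
Since QP ≥ RQ, only the acute value applies: ∠P ≈ 16.97°.
Then ∠Q = 180° − ∠R − ∠P ≈ 93.53°.
Law of sines gives PR = QP·sin Q/sin R ≈ 808.35.
Area = ½·QP·RQ·sin Q ≈ 89481.
Semiperimeter s = (808.35+236.36+758.6)/2 = 901.66.
Inradius = area/s = 89481/901.66 ≈ 99.241.

r ≈ 99.24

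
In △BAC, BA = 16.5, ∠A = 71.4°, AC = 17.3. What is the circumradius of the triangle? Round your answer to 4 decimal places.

10.4110

By the law of cosines, CB² = BA² + AC² − 2·BA·AC·cos A = 389.45, so CB ≈ 19.734.
Area = ½·BA·AC·sin A ≈ 135.27.
Circumradius = CB/(2 sin A) ≈ 10.411.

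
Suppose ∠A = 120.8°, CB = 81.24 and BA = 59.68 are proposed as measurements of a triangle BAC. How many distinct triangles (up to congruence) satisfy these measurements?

BA·sin A = 59.68·sin(120.8°) ≈ 51.26.
Since ∠A is not acute, a triangle exists only if CB > BA; here CB > BA, so there is exactly one triangle.

1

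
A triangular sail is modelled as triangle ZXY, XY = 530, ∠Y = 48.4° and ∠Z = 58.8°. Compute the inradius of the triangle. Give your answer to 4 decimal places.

147.9840

The third angle is ∠X = 180° − ∠Y − ∠Z = 72.80°.
Law of sines: YZ = XY·sin X/sin Z ≈ 591.91.
Law of sines: ZX = XY·sin Y/sin Z ≈ 463.35.
Area = ½·XY·YZ·sin Y ≈ 1.173e+05.
Semiperimeter s = (530+591.91+463.35)/2 = 792.63.
Inradius = area/s = 1.173e+05/792.63 ≈ 147.98.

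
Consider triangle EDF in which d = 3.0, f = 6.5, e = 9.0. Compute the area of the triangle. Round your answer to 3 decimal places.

area ≈ 6.304

Semiperimeter s = (9 + 3 + 6.5)/2 = 9.25.
Heron's formula: area = √(9.25·0.25·6.25·2.75) ≈ 6.3045.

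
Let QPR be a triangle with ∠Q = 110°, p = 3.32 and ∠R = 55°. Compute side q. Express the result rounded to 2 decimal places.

12.05

The third angle is ∠P = 180° − ∠R − ∠Q = 15.00°.
Law of sines: q = p·sin Q/sin P ≈ 12.054.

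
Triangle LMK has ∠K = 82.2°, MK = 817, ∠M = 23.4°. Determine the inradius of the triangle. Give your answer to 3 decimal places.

r ≈ 136.733

The third angle is ∠L = 180° − ∠M − ∠K = 74.40°.
Law of sines: KL = MK·sin M/sin L ≈ 336.88.
Law of sines: LM = MK·sin K/sin L ≈ 840.4.
Area = ½·MK·KL·sin K ≈ 1.3634e+05.
Semiperimeter s = (817+336.88+840.4)/2 = 997.14.
Inradius = area/s = 1.3634e+05/997.14 ≈ 136.73.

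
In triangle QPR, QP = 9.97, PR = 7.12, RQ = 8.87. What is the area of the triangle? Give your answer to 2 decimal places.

30.68

Semiperimeter s = (7.12 + 8.87 + 9.97)/2 = 12.98.
Heron's formula: area = √(12.98·5.86·4.11·3.01) ≈ 30.675.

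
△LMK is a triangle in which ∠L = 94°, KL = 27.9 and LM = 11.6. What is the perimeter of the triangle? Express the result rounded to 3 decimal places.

perimeter ≈ 70.454

By the law of cosines, MK² = KL² + LM² − 2·KL·LM·cos L = 958.12, so MK ≈ 30.954.
Semiperimeter s = (30.954+27.9+11.6)/2 = 35.227.
Perimeter = 30.954 + 27.9 + 11.6 = 70.454.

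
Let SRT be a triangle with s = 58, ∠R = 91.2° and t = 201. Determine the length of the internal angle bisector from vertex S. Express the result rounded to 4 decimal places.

By the law of cosines, r² = t² + s² − 2·t·s·cos R = 44253, so r ≈ 210.36.
Law of cosines again: cos S = (r² + t² − s²)/(2·r·t) ≈ 0.96126, so ∠S ≈ 16.00°.
The bisector from S has length 2·r·t·cos(∠S/2)/(r+t) ≈ 203.57.

t_S ≈ 203.5749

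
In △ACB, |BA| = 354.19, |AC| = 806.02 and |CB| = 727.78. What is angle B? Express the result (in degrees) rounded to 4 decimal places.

By the law of cosines, cos B = (|CB|² + |BA|² − |AC|²) / (2·|CB|·|BA|) ≈ 0.01056, so ∠B ≈ 89.39°.

89.3947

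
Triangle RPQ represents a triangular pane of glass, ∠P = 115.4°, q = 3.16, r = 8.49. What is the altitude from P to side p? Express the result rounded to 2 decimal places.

By the law of cosines, p² = q² + r² − 2·q·r·cos P = 105.08, so p ≈ 10.251.
Area = ½·q·r·sin P ≈ 12.118.
The altitude from P has length 2·area/p ≈ 2.3642.

2.36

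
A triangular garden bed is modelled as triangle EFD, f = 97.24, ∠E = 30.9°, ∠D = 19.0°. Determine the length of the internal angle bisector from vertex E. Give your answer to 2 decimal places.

The third angle is ∠F = 180° − ∠D − ∠E = 130.10°.
Law of sines: e = f·sin E/sin F ≈ 65.284.
Law of sines: d = f·sin D/sin F ≈ 41.388.
The bisector from E has length 2·f·d·cos(∠E/2)/(f+d) ≈ 55.964.

t_E ≈ 55.96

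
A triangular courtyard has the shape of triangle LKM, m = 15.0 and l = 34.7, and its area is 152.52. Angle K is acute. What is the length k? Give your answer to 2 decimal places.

From area = ½·m·l·sin K, we get sin K = 2·area/(m·l) ≈ 0.58605.
Taking the acute solution, ∠K ≈ 35.88°.
Law of cosines then gives k ≈ 24.199.

24.20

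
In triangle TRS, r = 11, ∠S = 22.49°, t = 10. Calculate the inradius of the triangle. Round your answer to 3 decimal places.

By the law of cosines, s² = t² + r² − 2·t·r·cos S = 17.732, so s ≈ 4.2109.
Area = ½·t·r·sin S ≈ 21.039.
Semiperimeter p = (10+11+4.2109)/2 = 12.605.
Inradius = area/p = 21.039/12.605 ≈ 1.669.

1.669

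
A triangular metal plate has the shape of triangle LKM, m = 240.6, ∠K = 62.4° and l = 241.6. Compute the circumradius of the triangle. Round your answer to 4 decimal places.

By the law of cosines, k² = m² + l² − 2·m·l·cos K = 62397, so k ≈ 249.79.
Area = ½·m·l·sin K ≈ 25757.
Circumradius = k/(2 sin K) ≈ 140.93.

R ≈ 140.9349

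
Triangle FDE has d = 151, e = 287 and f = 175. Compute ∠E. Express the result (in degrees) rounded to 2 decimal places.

By the law of cosines, cos E = (f² + d² − e²) / (2·f·d) ≈ -0.54764, so ∠E ≈ 123.21°.

∠E ≈ 123.21°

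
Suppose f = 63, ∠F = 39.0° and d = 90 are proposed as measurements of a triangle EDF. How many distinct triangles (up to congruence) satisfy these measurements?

2

d·sin F = 90·sin(39.0°) ≈ 56.64.
Since d sin F < f < d (56.64 < 63 < 90), two triangles exist.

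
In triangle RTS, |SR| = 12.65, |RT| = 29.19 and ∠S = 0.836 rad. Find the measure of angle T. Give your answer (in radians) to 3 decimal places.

Law of sines: sin T = |SR|·sin S/|RT| ≈ 0.32154.
Since |RT| ≥ |SR|, only the acute value applies: ∠T ≈ 0.327 rad.
Then ∠R = π − ∠S − ∠T ≈ 1.978 rad.

∠T ≈ 0.327 rad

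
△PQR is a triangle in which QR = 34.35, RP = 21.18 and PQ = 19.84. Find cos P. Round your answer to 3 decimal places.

By the law of cosines, cos P = (RP² + PQ² − QR²) / (2·RP·PQ) ≈ -0.40183, so ∠P ≈ 113.69°.

-0.402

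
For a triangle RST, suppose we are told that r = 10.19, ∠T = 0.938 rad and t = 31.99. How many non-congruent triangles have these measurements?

1

r·sin T = 10.19·sin(0.938 rad) ≈ 8.217.
Since t ≥ r, exactly one triangle exists.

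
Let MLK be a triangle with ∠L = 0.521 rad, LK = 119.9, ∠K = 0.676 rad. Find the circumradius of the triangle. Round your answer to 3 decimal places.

The third angle is ∠M = π − ∠L − ∠K = 1.945 rad.
Law of sines: KM = LK·sin L/sin M ≈ 64.107.
Law of sines: ML = LK·sin K/sin M ≈ 80.583.
Circumradius = LK/(2 sin M) ≈ 64.397.

R ≈ 64.397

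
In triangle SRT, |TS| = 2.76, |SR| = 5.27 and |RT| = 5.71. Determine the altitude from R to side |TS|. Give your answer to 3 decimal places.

h_R ≈ 5.246

Semiperimeter s = (5.71 + 2.76 + 5.27)/2 = 6.87.
Heron's formula: area = √(6.87·1.16·4.11·1.6) ≈ 7.2392.
The altitude from R has length 2·area/|TS| ≈ 5.2458.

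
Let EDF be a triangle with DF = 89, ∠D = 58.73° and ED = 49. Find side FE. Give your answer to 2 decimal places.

By the law of cosines, FE² = ED² + DF² − 2·ED·DF·cos D = 5794.7, so FE ≈ 76.123.

76.12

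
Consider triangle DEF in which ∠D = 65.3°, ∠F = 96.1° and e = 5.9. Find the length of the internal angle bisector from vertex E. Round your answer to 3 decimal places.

The third angle is ∠E = 180° − ∠F − ∠D = 18.60°.
Law of sines: d = e·sin D/sin E ≈ 16.805.
Law of sines: f = e·sin F/sin E ≈ 18.393.
The bisector from E has length 2·f·d·cos(∠E/2)/(f+d) ≈ 17.332.

t_E ≈ 17.332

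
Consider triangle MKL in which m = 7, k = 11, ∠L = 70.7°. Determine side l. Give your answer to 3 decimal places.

By the law of cosines, l² = m² + k² − 2·m·k·cos L = 119.1, so l ≈ 10.913.

10.913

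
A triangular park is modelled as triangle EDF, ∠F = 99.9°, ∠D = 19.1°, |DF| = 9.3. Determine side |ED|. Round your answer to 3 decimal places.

10.475

The third angle is ∠E = 180° − ∠D − ∠F = 61.00°.
Law of sines: |ED| = |DF|·sin F/sin E ≈ 10.475.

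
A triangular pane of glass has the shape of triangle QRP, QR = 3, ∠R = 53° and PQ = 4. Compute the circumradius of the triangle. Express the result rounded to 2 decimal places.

Law of sines: sin P = QR·sin R/PQ ≈ 0.59898.
Since PQ ≥ QR, only the acute value applies: ∠P ≈ 36.80°.
Then ∠Q = 180° − ∠R − ∠P ≈ 90.20°.
Law of sines gives RP = PQ·sin Q/sin R ≈ 5.0085.
Circumradius = PQ/(2 sin R) ≈ 2.5043.

2.50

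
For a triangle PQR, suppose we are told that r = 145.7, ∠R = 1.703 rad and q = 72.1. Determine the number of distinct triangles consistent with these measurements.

1

q·sin R = 72.1·sin(1.703 rad) ≈ 71.47.
Since ∠R is not acute, a triangle exists only if r > q; here r > q, so there is exactly one triangle.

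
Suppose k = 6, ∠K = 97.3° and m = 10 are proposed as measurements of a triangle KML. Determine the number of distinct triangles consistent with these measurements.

m·sin K = 10·sin(97.3°) ≈ 9.919.
Since ∠K is not acute, a triangle exists only if k > m; here k ≤ m, so there is no triangle.

0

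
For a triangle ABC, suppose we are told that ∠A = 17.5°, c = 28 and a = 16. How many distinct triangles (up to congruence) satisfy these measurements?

c·sin A = 28·sin(17.5°) ≈ 8.42.
Since c sin A < a < c (8.42 < 16 < 28), two triangles exist.

2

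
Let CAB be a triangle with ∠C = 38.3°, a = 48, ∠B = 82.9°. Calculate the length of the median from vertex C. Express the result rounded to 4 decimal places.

m_C ≈ 48.9905

The third angle is ∠A = 180° − ∠B − ∠C = 58.80°.
Law of sines: c = a·sin C/sin A ≈ 34.78.
Law of sines: b = a·sin B/sin A ≈ 55.686.
Median from C: ½√(2·a² + 2·b² − c²) ≈ 48.99.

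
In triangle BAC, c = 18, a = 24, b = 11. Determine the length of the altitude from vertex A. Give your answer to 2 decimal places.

Semiperimeter s = (11 + 24 + 18)/2 = 26.5.
Heron's formula: area = √(26.5·15.5·2.5·8.5) ≈ 93.426.
The altitude from A has length 2·area/a ≈ 7.7855.

h_A ≈ 7.79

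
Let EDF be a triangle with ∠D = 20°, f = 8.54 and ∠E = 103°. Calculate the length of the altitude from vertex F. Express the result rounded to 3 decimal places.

The third angle is ∠F = 180° − ∠E − ∠D = 57.00°.
Law of sines: e = f·sin E/sin F ≈ 9.9218.
Law of sines: d = f·sin D/sin F ≈ 3.4827.
Area = ½·f·e·sin D ≈ 14.49.
The altitude from F has length 2·area/f ≈ 3.3935.

h_F ≈ 3.393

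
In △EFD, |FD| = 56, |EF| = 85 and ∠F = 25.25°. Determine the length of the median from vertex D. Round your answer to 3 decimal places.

By the law of cosines, |DE|² = |EF|² + |FD|² − 2·|EF|·|FD|·cos F = 1750.6, so |DE| ≈ 41.84.
Median from D: ½√(2·|FD|² + 2·|DE|² − |EF|²) ≈ 25.24.

25.240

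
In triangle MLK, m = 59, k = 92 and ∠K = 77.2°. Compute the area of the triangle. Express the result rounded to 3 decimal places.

Law of sines: sin M = m·sin K/k ≈ 0.62537.
Since k ≥ m, only the acute value applies: ∠M ≈ 38.71°.
Then ∠L = 180° − ∠K − ∠M ≈ 64.09°.
Law of sines gives l = k·sin L/sin K ≈ 84.862.
Area = ½·k·m·sin L ≈ 2441.2.

area ≈ 2441.210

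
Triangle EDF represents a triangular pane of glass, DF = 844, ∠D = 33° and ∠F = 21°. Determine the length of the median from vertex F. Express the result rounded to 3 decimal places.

694.726

The third angle is ∠E = 180° − ∠D − ∠F = 126.00°.
Law of sines: FE = DF·sin D/sin E ≈ 568.19.
Law of sines: ED = DF·sin F/sin E ≈ 373.86.
Median from F: ½√(2·DF² + 2·FE² − ED²) ≈ 694.73.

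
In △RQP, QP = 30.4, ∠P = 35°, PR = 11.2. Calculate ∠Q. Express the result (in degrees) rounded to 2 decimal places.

16.84

By the law of cosines, RQ² = QP² + PR² − 2·QP·PR·cos P = 491.79, so RQ ≈ 22.176.
Law of cosines again: cos Q = (RQ² + QP² − PR²)/(2·RQ·QP) ≈ 0.95712, so ∠Q ≈ 16.84°.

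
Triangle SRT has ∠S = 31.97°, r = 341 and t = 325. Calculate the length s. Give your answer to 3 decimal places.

184.051

By the law of cosines, s² = r² + t² − 2·r·t·cos S = 33875, so s ≈ 184.05.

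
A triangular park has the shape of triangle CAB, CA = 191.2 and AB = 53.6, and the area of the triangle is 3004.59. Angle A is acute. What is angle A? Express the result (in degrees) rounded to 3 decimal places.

∠A ≈ 35.899°

From area = ½·CA·AB·sin A, we get sin A = 2·area/(CA·AB) ≈ 0.58636.
Taking the acute solution, ∠A ≈ 35.90°.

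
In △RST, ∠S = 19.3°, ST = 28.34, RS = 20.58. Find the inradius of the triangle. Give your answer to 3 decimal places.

3.206

By the law of cosines, TR² = RS² + ST² − 2·RS·ST·cos S = 125.77, so TR ≈ 11.215.
Area = ½·RS·ST·sin S ≈ 96.384.
Semiperimeter s = (28.34+11.215+20.58)/2 = 30.067.
Inradius = area/s = 96.384/30.067 ≈ 3.2056.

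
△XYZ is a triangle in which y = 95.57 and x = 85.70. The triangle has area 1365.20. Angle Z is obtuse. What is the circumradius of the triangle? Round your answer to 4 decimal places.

From area = ½·x·y·sin Z, we get sin Z = 2·area/(x·y) ≈ 0.33337.
Taking the obtuse solution, ∠Z ≈ 160.53°.
Law of cosines then gives z ≈ 178.67.
Circumradius = z/(2 sin Z) ≈ 267.97.

R ≈ 267.9722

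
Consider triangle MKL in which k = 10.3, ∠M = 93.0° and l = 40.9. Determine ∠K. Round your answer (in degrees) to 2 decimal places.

By the law of cosines, m² = k² + l² − 2·k·l·cos M = 1823, so m ≈ 42.697.
Law of cosines again: cos K = (l² + m² − k²)/(2·l·m) ≈ 0.97055, so ∠K ≈ 13.94°.

∠K ≈ 13.94°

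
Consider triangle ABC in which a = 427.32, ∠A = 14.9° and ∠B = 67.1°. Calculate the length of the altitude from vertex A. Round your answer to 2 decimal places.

The third angle is ∠C = 180° − ∠A − ∠B = 98.00°.
Law of sines: b = a·sin B/sin A ≈ 1530.9.
Law of sines: c = a·sin C/sin A ≈ 1645.7.
Area = ½·a·b·sin C ≈ 3.2391e+05.
The altitude from A has length 2·area/a ≈ 1516.

h_A ≈ 1515.99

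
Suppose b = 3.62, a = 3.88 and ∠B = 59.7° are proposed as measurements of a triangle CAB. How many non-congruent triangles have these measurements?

a·sin B = 3.88·sin(59.7°) ≈ 3.35.
Since a sin B < b < a (3.35 < 3.62 < 3.88), two triangles exist.

2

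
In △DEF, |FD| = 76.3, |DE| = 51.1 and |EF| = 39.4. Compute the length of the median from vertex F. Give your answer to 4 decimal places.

Median from F: ½√(2·|EF|² + 2·|FD|² − |DE|²) ≈ 55.084.

55.0838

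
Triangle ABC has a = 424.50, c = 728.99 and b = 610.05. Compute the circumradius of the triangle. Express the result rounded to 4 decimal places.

364.7931

By the law of cosines, cos A = (b² + c² − a²) / (2·b·c) ≈ 0.81331, so ∠A ≈ 35.58°.
Circumradius = a/(2 sin A) ≈ 364.79.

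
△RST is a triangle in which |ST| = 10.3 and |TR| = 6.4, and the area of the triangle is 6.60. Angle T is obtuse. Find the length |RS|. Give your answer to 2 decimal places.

From area = ½·|ST|·|TR|·sin T, we get sin T = 2·area/(|ST|·|TR|) ≈ 0.20024.
Taking the obtuse solution, ∠T ≈ 168.45°.
Law of cosines then gives |RS| ≈ 16.62.

16.62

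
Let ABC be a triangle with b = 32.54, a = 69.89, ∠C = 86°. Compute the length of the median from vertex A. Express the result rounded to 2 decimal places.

By the law of cosines, c² = a² + b² − 2·a·b·cos C = 5626.2, so c ≈ 75.008.
Median from A: ½√(2·b² + 2·c² − a²) ≈ 46.058.

m_A ≈ 46.06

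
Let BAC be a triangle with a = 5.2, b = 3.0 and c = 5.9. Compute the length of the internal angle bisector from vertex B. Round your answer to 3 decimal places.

By the law of cosines, cos B = (a² + c² − b²) / (2·a·c) ≈ 0.86131, so ∠B ≈ 30.54°.
The bisector from B has length 2·a·c·cos(∠B/2)/(a+c) ≈ 5.3328.

5.333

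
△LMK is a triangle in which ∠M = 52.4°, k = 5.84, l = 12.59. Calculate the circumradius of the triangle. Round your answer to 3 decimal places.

6.401

By the law of cosines, m² = k² + l² − 2·k·l·cos M = 102.89, so m ≈ 10.144.
Area = ½·k·l·sin M ≈ 29.127.
Circumradius = m/(2 sin M) ≈ 6.4014.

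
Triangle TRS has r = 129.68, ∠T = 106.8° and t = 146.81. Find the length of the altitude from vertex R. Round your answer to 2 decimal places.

39.14

Law of sines: sin R = r·sin T/t ≈ 0.84562.
Since t ≥ r, only the acute value applies: ∠R ≈ 57.74°.
Then ∠S = 180° − ∠T − ∠R ≈ 15.46°.
Law of sines gives s = t·sin S/sin T ≈ 40.884.
Area = ½·t·r·sin S ≈ 2537.8.
The altitude from R has length 2·area/r ≈ 39.139.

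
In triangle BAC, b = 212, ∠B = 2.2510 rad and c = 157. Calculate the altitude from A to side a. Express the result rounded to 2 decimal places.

122.06

Law of sines: sin C = c·sin B/b ≈ 0.57575.
Since b ≥ c, only the acute value applies: ∠C ≈ 0.6135 rad.
Then ∠A = π − ∠B − ∠C ≈ 0.2771 rad.
Law of sines gives a = b·sin A/sin B ≈ 74.591.
Area = ½·b·c·sin A ≈ 4552.3.
The altitude from A has length 2·area/a ≈ 122.06.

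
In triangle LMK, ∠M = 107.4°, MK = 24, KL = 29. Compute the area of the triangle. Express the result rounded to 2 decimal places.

Law of sines: sin L = MK·sin M/KL ≈ 0.78972.
Since KL ≥ MK, only the acute value applies: ∠L ≈ 52.16°.
Then ∠K = 180° − ∠M − ∠L ≈ 20.44°.
Law of sines gives LM = KL·sin K/sin M ≈ 10.614.
Area = ½·KL·MK·sin K ≈ 121.54.

121.54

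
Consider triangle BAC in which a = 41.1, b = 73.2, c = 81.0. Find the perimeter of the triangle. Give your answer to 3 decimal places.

perimeter ≈ 195.300

Perimeter = 73.2 + 41.1 + 81 = 195.3.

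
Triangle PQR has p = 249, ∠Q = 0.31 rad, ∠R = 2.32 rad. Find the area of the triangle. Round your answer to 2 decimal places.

The third angle is ∠P = π − ∠Q − ∠R = 0.512 rad.
Law of sines: q = p·sin Q/sin P ≈ 155.16.
Law of sines: r = p·sin R/sin P ≈ 372.42.
Area = ½·p·q·sin R ≈ 14145.

14144.53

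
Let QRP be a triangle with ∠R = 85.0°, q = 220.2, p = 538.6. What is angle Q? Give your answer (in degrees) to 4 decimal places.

By the law of cosines, r² = p² + q² − 2·p·q·cos R = 3.179e+05, so r ≈ 563.83.
Law of cosines again: cos Q = (r² + p² − q²)/(2·r·p) ≈ 0.92121, so ∠Q ≈ 22.90°.

∠Q ≈ 22.8958°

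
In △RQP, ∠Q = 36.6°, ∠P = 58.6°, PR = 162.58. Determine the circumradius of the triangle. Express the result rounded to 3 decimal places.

The third angle is ∠R = 180° − ∠Q − ∠P = 84.80°.
Law of sines: QP = PR·sin R/sin Q ≈ 271.56.
Law of sines: RQ = PR·sin P/sin Q ≈ 232.75.
Circumradius = PR/(2 sin Q) ≈ 136.34.

136.341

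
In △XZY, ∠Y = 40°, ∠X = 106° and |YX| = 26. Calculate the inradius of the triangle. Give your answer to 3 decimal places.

7.426

The third angle is ∠Z = 180° − ∠Y − ∠X = 34.00°.
Law of sines: |ZY| = |YX|·sin X/sin Z ≈ 44.694.
Law of sines: |XZ| = |YX|·sin Y/sin Z ≈ 29.887.
Area = ½·|YX|·|ZY|·sin Y ≈ 373.48.
Semiperimeter s = (44.694+26+29.887)/2 = 50.291.
Inradius = area/s = 373.48/50.291 ≈ 7.4264.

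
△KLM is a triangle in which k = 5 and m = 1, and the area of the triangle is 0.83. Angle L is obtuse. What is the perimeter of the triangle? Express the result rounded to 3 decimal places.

From area = ½·m·k·sin L, we get sin L = 2·area/(m·k) ≈ 0.33200.
Taking the obtuse solution, ∠L ≈ 160.61°.
Law of cosines then gives l ≈ 5.9525.
Perimeter = 5 + 5.9525 + 1 = 11.953.

11.953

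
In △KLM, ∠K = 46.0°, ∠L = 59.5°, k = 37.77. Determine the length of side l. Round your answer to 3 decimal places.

45.241

The third angle is ∠M = 180° − ∠K − ∠L = 74.50°.
Law of sines: l = k·sin L/sin K ≈ 45.241.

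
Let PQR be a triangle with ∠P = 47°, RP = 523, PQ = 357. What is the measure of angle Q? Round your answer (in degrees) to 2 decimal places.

By the law of cosines, QR² = RP² + PQ² − 2·RP·PQ·cos P = 1.463e+05, so QR ≈ 382.5.
Law of cosines again: cos Q = (PQ² + QR² − RP²)/(2·PQ·QR) ≈ 0.00082, so ∠Q ≈ 89.95°.

∠Q ≈ 89.95°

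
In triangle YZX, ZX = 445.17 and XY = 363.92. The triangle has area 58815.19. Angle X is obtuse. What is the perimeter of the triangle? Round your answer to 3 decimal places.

1553.003

From area = ½·ZX·XY·sin X, we get sin X = 2·area/(ZX·XY) ≈ 0.72609.
Taking the obtuse solution, ∠X ≈ 2.329 rad.
Law of cosines then gives YZ ≈ 743.91.
Perimeter = 445.17 + 363.92 + 743.91 = 1553.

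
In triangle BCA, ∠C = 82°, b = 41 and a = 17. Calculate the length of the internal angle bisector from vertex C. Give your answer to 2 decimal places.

18.14

By the law of cosines, c² = a² + b² − 2·a·b·cos C = 1776, so c ≈ 42.143.
The bisector from C has length 2·a·b·cos(∠C/2)/(a+b) ≈ 18.139.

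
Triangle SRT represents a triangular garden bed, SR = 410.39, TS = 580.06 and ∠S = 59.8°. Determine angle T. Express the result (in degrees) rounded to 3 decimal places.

∠T ≈ 43.511°

By the law of cosines, RT² = TS² + SR² − 2·TS·SR·cos S = 2.654e+05, so RT ≈ 515.17.
Law of cosines again: cos T = (RT² + TS² − SR²)/(2·RT·TS) ≈ 0.72525, so ∠T ≈ 43.51°.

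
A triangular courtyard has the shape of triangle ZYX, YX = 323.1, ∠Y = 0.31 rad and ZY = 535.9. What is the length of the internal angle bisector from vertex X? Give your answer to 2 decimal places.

t_X ≈ 98.68

By the law of cosines, XZ² = ZY² + YX² − 2·ZY·YX·cos Y = 61791, so XZ ≈ 248.58.
Law of cosines again: cos X = (YX² + XZ² − ZY²)/(2·YX·XZ) ≈ -0.75331, so ∠X ≈ 2.424 rad.
The bisector from X has length 2·YX·XZ·cos(∠X/2)/(YX+XZ) ≈ 98.682.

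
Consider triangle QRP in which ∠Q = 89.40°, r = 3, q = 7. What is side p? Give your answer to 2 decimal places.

6.36

Law of sines: sin R = r·sin Q/q ≈ 0.42855.
Since q ≥ r, only the acute value applies: ∠R ≈ 25.38°.
Then ∠P = 180° − ∠Q − ∠R ≈ 65.22°.
Law of sines gives p = q·sin P/sin Q ≈ 6.356.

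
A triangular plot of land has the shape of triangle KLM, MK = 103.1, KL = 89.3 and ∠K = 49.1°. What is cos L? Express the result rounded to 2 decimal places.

cos L ≈ 0.27

By the law of cosines, LM² = MK² + KL² − 2·MK·KL·cos K = 6547.9, so LM ≈ 80.919.
Law of cosines again: cos L = (KL² + LM² − MK²)/(2·KL·LM) ≈ 0.26936, so ∠L ≈ 74.37°.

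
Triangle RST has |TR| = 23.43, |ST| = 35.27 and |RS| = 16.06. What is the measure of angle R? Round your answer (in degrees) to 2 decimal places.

By the law of cosines, cos R = (|TR|² + |RS|² − |ST|²) / (2·|TR|·|RS|) ≈ -0.58079, so ∠R ≈ 125.51°.

∠R ≈ 125.51°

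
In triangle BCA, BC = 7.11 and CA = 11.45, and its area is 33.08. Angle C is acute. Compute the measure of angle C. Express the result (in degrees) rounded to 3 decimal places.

∠C ≈ 54.359°

From area = ½·BC·CA·sin C, we get sin C = 2·area/(BC·CA) ≈ 0.81268.
Taking the acute solution, ∠C ≈ 54.36°.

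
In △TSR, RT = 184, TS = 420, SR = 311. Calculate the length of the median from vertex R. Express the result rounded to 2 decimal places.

145.56

Median from R: ½√(2·SR² + 2·RT² − TS²) ≈ 145.56.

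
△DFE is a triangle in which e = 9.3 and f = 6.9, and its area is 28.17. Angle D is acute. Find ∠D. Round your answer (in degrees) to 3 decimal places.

∠D ≈ 61.400°

From area = ½·f·e·sin D, we get sin D = 2·area/(f·e) ≈ 0.87798.
Taking the acute solution, ∠D ≈ 61.40°.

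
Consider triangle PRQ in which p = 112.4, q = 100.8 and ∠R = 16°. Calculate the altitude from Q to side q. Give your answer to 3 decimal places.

By the law of cosines, r² = q² + p² − 2·q·p·cos R = 1012.4, so r ≈ 31.818.
Area = ½·q·p·sin R ≈ 1561.5.
The altitude from Q has length 2·area/q ≈ 30.982.

h_Q ≈ 30.982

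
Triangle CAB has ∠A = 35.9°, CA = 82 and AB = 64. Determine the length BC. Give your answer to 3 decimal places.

48.144

By the law of cosines, BC² = CA² + AB² − 2·CA·AB·cos A = 2317.8, so BC ≈ 48.144.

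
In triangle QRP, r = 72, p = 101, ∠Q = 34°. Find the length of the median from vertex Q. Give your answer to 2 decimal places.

By the law of cosines, q² = r² + p² − 2·r·p·cos Q = 3327.5, so q ≈ 57.684.
Median from Q: ½√(2·r² + 2·p² − q²) ≈ 82.829.

82.83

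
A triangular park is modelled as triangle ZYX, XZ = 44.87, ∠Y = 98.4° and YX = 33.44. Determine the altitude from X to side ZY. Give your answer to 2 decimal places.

Law of sines: sin Z = YX·sin Y/XZ ≈ 0.73727.
Since XZ ≥ YX, only the acute value applies: ∠Z ≈ 47.50°.
Then ∠X = 180° − ∠Y − ∠Z ≈ 34.10°.
Law of sines gives ZY = XZ·sin X/sin Y ≈ 25.429.
Area = ½·XZ·YX·sin X ≈ 420.61.
The altitude from X has length 2·area/ZY ≈ 33.081.

h_X ≈ 33.08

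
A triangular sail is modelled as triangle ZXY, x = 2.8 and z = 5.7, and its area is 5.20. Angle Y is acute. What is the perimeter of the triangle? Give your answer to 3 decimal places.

12.515

From area = ½·z·x·sin Y, we get sin Y = 2·area/(z·x) ≈ 0.65163.
Taking the acute solution, ∠Y ≈ 40.66°.
Law of cosines then gives y ≈ 4.0147.
Perimeter = 5.7 + 2.8 + 4.0147 = 12.515.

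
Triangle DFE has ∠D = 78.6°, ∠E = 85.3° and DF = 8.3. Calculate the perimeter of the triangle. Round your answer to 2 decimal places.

The third angle is ∠F = 180° − ∠E − ∠D = 16.10°.
Law of sines: FE = DF·sin D/sin E ≈ 8.1637.
Law of sines: ED = DF·sin F/sin E ≈ 2.3095.
Semiperimeter s = (8.1637+2.3095+8.3)/2 = 9.3866.
Perimeter = 8.1637 + 2.3095 + 8.3 = 18.773.

18.77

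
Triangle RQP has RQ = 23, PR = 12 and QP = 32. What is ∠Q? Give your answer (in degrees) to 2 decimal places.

By the law of cosines, cos Q = (RQ² + QP² − PR²) / (2·RQ·QP) ≈ 0.95720, so ∠Q ≈ 16.82°.

∠Q ≈ 16.82°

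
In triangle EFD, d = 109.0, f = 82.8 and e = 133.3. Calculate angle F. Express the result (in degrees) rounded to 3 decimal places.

By the law of cosines, cos F = (d² + e² − f²) / (2·d·e) ≈ 0.78440, so ∠F ≈ 38.34°.

38.335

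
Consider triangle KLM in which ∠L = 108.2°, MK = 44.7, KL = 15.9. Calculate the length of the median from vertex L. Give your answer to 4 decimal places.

m_L ≈ 17.7555

Law of sines: sin M = KL·sin L/MK ≈ 0.33791.
Since MK ≥ KL, only the acute value applies: ∠M ≈ 19.75°.
Then ∠K = 180° − ∠L − ∠M ≈ 52.05°.
Law of sines gives LM = MK·sin K/sin L ≈ 37.105.
Median from L: ½√(2·KL² + 2·LM² − MK²) ≈ 17.755.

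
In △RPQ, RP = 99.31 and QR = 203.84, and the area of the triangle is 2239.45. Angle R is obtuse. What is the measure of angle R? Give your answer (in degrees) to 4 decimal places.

From area = ½·QR·RP·sin R, we get sin R = 2·area/(QR·RP) ≈ 0.22125.
Taking the obtuse solution, ∠R ≈ 167.22°.

∠R ≈ 167.2174°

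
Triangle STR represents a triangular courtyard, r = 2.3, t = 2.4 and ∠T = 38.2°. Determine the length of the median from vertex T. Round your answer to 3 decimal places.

2.864

Law of sines: sin R = r·sin T/t ≈ 0.59264.
Since t ≥ r, only the acute value applies: ∠R ≈ 36.34°.
Then ∠S = 180° − ∠T − ∠R ≈ 105.46°.
Law of sines gives s = t·sin S/sin T ≈ 3.7406.
Median from T: ½√(2·r² + 2·s² − t²) ≈ 2.8637.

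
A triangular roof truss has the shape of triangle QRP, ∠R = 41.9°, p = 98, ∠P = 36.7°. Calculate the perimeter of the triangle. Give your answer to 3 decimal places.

The third angle is ∠Q = 180° − ∠R − ∠P = 101.40°.
Law of sines: q = p·sin Q/sin P ≈ 160.75.
Law of sines: r = p·sin R/sin P ≈ 109.51.
Semiperimeter s = (160.75+109.51+98)/2 = 184.13.
Perimeter = 160.75 + 109.51 + 98 = 368.26.

perimeter ≈ 368.260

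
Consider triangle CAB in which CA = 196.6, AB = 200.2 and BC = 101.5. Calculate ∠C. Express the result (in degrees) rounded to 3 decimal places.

∠C ≈ 77.153°

By the law of cosines, cos C = (BC² + CA² − AB²) / (2·BC·CA) ≈ 0.22235, so ∠C ≈ 77.15°.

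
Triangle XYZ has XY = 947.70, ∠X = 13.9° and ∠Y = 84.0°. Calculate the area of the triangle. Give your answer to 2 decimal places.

The third angle is ∠Z = 180° − ∠X − ∠Y = 82.10°.
Law of sines: YZ = XY·sin X/sin Z ≈ 229.85.
Law of sines: ZX = XY·sin Y/sin Z ≈ 951.54.
Area = ½·XY·YZ·sin Y ≈ 1.0832e+05.

area ≈ 108315.64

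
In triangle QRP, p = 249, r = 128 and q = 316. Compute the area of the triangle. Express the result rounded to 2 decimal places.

area ≈ 15004.78

Semiperimeter s = (316 + 128 + 249)/2 = 346.5.
Heron's formula: area = √(346.5·30.5·218.5·97.5) ≈ 15005.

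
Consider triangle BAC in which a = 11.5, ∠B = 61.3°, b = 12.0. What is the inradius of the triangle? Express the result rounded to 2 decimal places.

3.41

Law of sines: sin A = a·sin B/b ≈ 0.84060.
Since b ≥ a, only the acute value applies: ∠A ≈ 57.20°.
Then ∠C = 180° − ∠B − ∠A ≈ 61.50°.
Law of sines gives c = b·sin C/sin B ≈ 12.022.
Area = ½·b·a·sin C ≈ 60.636.
Semiperimeter s = (12+11.5+12.022)/2 = 17.761.
Inradius = area/s = 60.636/17.761 ≈ 3.414.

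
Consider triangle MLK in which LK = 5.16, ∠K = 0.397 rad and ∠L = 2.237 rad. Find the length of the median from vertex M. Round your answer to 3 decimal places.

The third angle is ∠M = π − ∠L − ∠K = 0.508 rad.
Law of sines: KM = LK·sin L/sin M ≈ 8.3457.
Law of sines: ML = LK·sin K/sin M ≈ 4.1046.
Median from M: ½√(2·KM² + 2·ML² − LK²) ≈ 6.0492.

6.049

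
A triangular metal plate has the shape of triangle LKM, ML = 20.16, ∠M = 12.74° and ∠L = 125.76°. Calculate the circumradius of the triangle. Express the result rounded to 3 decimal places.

R ≈ 15.212

The third angle is ∠K = 180° − ∠M − ∠L = 41.50°.
Law of sines: KM = ML·sin L/sin K ≈ 24.689.
Law of sines: LK = ML·sin M/sin K ≈ 6.7095.
Circumradius = ML/(2 sin K) ≈ 15.212.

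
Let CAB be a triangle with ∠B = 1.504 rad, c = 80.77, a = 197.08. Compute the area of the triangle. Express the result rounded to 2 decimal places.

Area = ½·c·a·sin B ≈ 7941.3.

7941.33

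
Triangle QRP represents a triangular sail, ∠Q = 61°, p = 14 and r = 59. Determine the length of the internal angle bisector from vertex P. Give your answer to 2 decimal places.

55.81

By the law of cosines, q² = r² + p² − 2·r·p·cos Q = 2876.1, so q ≈ 53.629.
Law of cosines again: cos P = (q² + r² − p²)/(2·q·r) ≈ 0.97359, so ∠P ≈ 13.20°.
The bisector from P has length 2·q·r·cos(∠P/2)/(q+r) ≈ 55.814.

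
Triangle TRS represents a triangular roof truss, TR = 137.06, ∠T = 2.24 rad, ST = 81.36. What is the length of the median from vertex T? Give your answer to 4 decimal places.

53.7804

By the law of cosines, RS² = ST² + TR² − 2·ST·TR·cos T = 39240, so RS ≈ 198.09.
Median from T: ½√(2·ST² + 2·TR² − RS²) ≈ 53.78.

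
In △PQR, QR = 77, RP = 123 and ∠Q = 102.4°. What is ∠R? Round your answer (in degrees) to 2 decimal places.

39.91

Law of sines: sin P = QR·sin Q/RP ≈ 0.61141.
Since RP ≥ QR, only the acute value applies: ∠P ≈ 37.69°.
Then ∠R = 180° − ∠Q − ∠P ≈ 39.91°.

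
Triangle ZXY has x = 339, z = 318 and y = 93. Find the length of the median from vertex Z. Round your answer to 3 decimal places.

Median from Z: ½√(2·x² + 2·y² − z²) ≈ 191.06.

m_Z ≈ 191.060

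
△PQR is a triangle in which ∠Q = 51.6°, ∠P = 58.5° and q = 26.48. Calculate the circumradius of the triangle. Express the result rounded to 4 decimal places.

The third angle is ∠R = 180° − ∠P − ∠Q = 69.90°.
Law of sines: p = q·sin P/sin Q ≈ 28.81.
Law of sines: r = q·sin R/sin Q ≈ 31.731.
Circumradius = q/(2 sin Q) ≈ 16.894.

16.8944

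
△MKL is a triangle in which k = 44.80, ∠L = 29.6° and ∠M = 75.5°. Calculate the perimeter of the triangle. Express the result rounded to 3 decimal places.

The third angle is ∠K = 180° − ∠L − ∠M = 74.90°.
Law of sines: m = k·sin M/sin K ≈ 44.924.
Law of sines: l = k·sin L/sin K ≈ 22.92.
Semiperimeter s = (44.924+44.8+22.92)/2 = 56.322.
Perimeter = 44.924 + 44.8 + 22.92 = 112.64.

112.644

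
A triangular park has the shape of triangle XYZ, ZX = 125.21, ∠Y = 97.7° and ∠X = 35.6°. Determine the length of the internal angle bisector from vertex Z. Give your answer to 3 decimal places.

85.078

The third angle is ∠Z = 180° − ∠X − ∠Y = 46.70°.
Law of sines: YZ = ZX·sin X/sin Y ≈ 73.551.
Law of sines: XY = ZX·sin Z/sin Y ≈ 91.954.
The bisector from Z has length 2·YZ·ZX·cos(∠Z/2)/(YZ+ZX) ≈ 85.078.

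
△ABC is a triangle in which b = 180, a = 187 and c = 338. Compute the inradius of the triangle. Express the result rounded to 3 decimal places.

Semiperimeter s = (187 + 180 + 338)/2 = 352.5.
Heron's formula: area = √(352.5·165.5·172.5·14.5) ≈ 12080.
Inradius = area/s = 12080/352.5 ≈ 34.269.

r ≈ 34.269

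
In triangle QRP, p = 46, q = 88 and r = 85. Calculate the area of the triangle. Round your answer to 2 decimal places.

Semiperimeter s = (88 + 85 + 46)/2 = 109.5.
Heron's formula: area = √(109.5·21.5·24.5·63.5) ≈ 1913.8.

area ≈ 1913.80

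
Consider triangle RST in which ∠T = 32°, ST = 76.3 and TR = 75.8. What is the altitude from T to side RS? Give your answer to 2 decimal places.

h_T ≈ 73.10

By the law of cosines, RS² = ST² + TR² − 2·ST·TR·cos T = 1757.9, so RS ≈ 41.927.
Area = ½·ST·TR·sin T ≈ 1532.4.
The altitude from T has length 2·area/RS ≈ 73.098.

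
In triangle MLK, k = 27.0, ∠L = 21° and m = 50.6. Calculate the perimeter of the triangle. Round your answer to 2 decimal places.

perimeter ≈ 104.77

By the law of cosines, l² = k² + m² − 2·k·m·cos L = 738.44, so l ≈ 27.174.
Semiperimeter s = (50.6+27.174+27)/2 = 52.387.
Perimeter = 50.6 + 27.174 + 27 = 104.77.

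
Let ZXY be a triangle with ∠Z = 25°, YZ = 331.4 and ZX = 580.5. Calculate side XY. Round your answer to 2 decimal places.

313.21

By the law of cosines, XY² = YZ² + ZX² − 2·YZ·ZX·cos Z = 98099, so XY ≈ 313.21.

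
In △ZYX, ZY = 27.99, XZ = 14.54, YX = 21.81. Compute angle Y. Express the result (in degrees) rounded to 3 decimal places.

By the law of cosines, cos Y = (ZY² + YX² − XZ²) / (2·ZY·YX) ≈ 0.85812, so ∠Y ≈ 30.89°.

∠Y ≈ 30.893°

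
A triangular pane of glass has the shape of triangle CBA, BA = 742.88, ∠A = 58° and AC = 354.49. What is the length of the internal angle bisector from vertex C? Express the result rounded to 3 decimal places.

By the law of cosines, CB² = BA² + AC² − 2·BA·AC·cos A = 3.9843e+05, so CB ≈ 631.21.
Law of cosines again: cos C = (AC² + CB² − BA²)/(2·AC·CB) ≈ -0.06207, so ∠C ≈ 93.56°.
The bisector from C has length 2·AC·CB·cos(∠C/2)/(AC+CB) ≈ 310.91.

t_C ≈ 310.911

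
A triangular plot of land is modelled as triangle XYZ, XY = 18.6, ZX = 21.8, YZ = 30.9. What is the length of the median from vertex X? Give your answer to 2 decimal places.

13.11

Median from X: ½√(2·ZX² + 2·XY² − YZ²) ≈ 13.111.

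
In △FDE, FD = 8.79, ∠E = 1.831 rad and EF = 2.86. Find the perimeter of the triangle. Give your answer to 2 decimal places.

19.26

Law of sines: sin D = EF·sin E/FD ≈ 0.31442.
Since FD ≥ EF, only the acute value applies: ∠D ≈ 0.320 rad.
Then ∠F = π − ∠E − ∠D ≈ 0.991 rad.
Law of sines gives DE = FD·sin F/sin E ≈ 7.6084.
Semiperimeter s = (7.6084+2.86+8.79)/2 = 9.6292.
Perimeter = 7.6084 + 2.86 + 8.79 = 19.258.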